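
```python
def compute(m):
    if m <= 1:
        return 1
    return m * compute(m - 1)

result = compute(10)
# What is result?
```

compute(10) = 10 * 9 * 8 * 7 * 6 * 5 * 4 * 3 * 2 * 1 = 3628800

Answer: 3628800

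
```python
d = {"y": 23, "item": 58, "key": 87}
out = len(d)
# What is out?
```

Trace:
`d = {"y": 23, "item": 58, "key": 87}` → d = {'y': 23, 'item': 58, 'key': 87}
`out = len(d)` → out = 3
So out = 3

Answer: 3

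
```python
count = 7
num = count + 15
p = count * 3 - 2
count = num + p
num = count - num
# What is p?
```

Trace:
`count = 7` → count = 7
`num = count + 15` → num = 22
`p = count * 3 - 2` → p = 19
`count = num + p` → count = 41
`num = count - num` → num = 19
So p = 19

Answer: 19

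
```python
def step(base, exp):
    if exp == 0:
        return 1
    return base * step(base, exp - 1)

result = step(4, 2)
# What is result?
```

step(4, 2) = 4 * 4 = 16

Answer: 16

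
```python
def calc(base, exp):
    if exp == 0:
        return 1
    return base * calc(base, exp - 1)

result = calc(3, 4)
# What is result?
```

calc(3, 4) = 3 * 3 * 3 * 3 = 81

Answer: 81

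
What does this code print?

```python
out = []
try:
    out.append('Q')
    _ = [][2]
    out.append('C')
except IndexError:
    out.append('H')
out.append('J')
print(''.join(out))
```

Execution trace: 'Q' (try body) → 'H' (except IndexError) → 'J' (after the try/except). Output: QHJ

Answer: QHJ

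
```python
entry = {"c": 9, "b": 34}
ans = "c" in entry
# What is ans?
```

Trace:
`entry = {"c": 9, "b": 34}` → entry = {'c': 9, 'b': 34}
`ans = "c" in entry` → ans = True
So ans = True

Answer: True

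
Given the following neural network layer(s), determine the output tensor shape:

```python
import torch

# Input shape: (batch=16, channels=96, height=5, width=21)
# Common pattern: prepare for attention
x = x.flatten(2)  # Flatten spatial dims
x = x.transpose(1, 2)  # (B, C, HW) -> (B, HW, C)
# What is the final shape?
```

Input: (16, 96, 5, 21) -> after flatten(2): (16, 96, 105) -> Output: (16, 105, 96)

Answer: (16, 105, 96)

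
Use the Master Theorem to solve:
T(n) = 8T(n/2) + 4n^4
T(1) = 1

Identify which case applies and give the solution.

a=8, b=2, f(n)=4n^4. log_2(8) = 3. Since c=4 > 3 and the regularity condition holds (8(n/2)^4 = (8/2^4)n^4 with 8/2^4 < 1), Case 3 applies: T(n) = Θ(f(n)) = O(n^4).

Answer: O(n^4) - Case 3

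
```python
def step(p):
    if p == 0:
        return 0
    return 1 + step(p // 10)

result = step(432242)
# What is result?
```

Count of digits of 432242: 6

Answer: 6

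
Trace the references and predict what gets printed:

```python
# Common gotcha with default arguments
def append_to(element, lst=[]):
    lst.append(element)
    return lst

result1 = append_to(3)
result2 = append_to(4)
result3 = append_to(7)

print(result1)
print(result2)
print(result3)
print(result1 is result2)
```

Key concept: mutable default argument gotcha.
Step by step:
`result1 = append_to(3)` → result1 = [3]
`result2 = append_to(4)` → result1 = [3, 4] (same object as result2); result2 = [3, 4] (same object as result1)
`result3 = append_to(7)` → result1 = [3, 4, 7] (same object as result2, result3); result2 = [3, 4, 7] (same object as result1, result3); result3 = [3, 4, 7] (same object as result1, result2)
`print(result1)` → prints [3, 4, 7]
`print(result2)` → prints [3, 4, 7]
`print(result3)` → prints [3, 4, 7]
`print(result1 is result2)` → prints True

Answer:
[3, 4, 7]
[3, 4, 7]
[3, 4, 7]
True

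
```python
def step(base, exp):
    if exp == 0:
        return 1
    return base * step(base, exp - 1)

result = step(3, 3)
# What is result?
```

step(3, 3) = 3 * 3 * 3 = 27

Answer: 27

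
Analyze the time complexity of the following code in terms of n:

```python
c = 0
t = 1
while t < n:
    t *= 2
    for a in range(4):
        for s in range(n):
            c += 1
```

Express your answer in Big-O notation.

Each loop level contributes: log n × 1 × n. Multiplying the contributions gives O(n log n).

Answer: O(n log n)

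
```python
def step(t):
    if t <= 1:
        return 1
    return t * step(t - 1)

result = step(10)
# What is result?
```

step(10) = 10 * 9 * 8 * 7 * 6 * 5 * 4 * 3 * 2 * 1 = 3628800

Answer: 3628800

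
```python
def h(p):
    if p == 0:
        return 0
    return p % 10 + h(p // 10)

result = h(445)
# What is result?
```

Sum of digits of 445: 5 + 4 + 4 = 13

Answer: 13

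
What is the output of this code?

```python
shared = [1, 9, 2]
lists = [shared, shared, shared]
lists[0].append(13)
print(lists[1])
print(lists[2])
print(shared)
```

Key concept: list of same reference.
Step by step:
`shared = [1, 9, 2]` → shared = [1, 9, 2]
`lists = [shared, shared, shared]` → lists = [[1, 9, 2], [1, 9, 2], [1, 9, 2]]
`lists[0].append(13)` → shared = [1, 9, 2, 13]; lists = [[1, 9, 2, 13], [1, 9, 2, 13], [1, 9, 2, 13]]
`print(lists[1])` → prints [1, 9, 2, 13]
`print(lists[2])` → prints [1, 9, 2, 13]
`print(shared)` → prints [1, 9, 2, 13]

Answer:
[1, 9, 2, 13]
[1, 9, 2, 13]
[1, 9, 2, 13]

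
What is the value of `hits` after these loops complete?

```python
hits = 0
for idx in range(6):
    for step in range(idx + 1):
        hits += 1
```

Triangle: 1 + 2 + ... + 6
`hits` takes the values: 0 → 1 → 2 → 3 → 4 → 5 → 6 → 7 → 8 → 9 → 10 → 11 → 12 → 13 → 14 → 15 → 16 → 17 → 18 → 19 → 20 → 21

Answer: 21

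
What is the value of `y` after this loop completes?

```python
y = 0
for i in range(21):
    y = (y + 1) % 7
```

Increment mod 7, 21 times = 0
`y` takes the values: 0 → 1 → 2 → 3 → 4 → 5 → 6 → 0 → 1 → 2 → 3 → 4 → 5 → 6 → 0 → 1 → 2 → 3 → 4 → 5 → 6 → 0

Answer: 0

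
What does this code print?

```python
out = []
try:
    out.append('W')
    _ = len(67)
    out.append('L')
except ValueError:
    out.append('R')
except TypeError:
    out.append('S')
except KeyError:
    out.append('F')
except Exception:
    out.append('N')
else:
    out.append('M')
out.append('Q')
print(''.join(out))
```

Execution trace: 'W' (try body) → 'S' (except TypeError) → 'Q' (after the try/except). Output: WSQ

Answer: WSQ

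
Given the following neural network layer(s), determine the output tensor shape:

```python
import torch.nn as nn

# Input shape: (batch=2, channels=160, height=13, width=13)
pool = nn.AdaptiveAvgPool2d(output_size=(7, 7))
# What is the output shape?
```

Input: (2, 160, 13, 13) -> Output: (2, 160, 7, 7)

Answer: (2, 160, 7, 7)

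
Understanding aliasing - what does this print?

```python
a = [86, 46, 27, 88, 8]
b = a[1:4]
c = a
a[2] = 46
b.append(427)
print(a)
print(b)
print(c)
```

Key concept: slice vs alias.
Step by step:
`a = [86, 46, 27, 88, 8]` → a = [86, 46, 27, 88, 8]
`b = a[1:4]` → b = [46, 27, 88]
`c = a` → c = [86, 46, 27, 88, 8] (same object as a)
`a[2] = 46` → a = [86, 46, 46, 88, 8] (same object as c); c = [86, 46, 46, 88, 8] (same object as a)
`b.append(427)` → b = [46, 27, 88, 427]
`print(a)` → prints [86, 46, 46, 88, 8]
`print(b)` → prints [46, 27, 88, 427]
`print(c)` → prints [86, 46, 46, 88, 8]

Answer:
[86, 46, 46, 88, 8]
[46, 27, 88, 427]
[86, 46, 46, 88, 8]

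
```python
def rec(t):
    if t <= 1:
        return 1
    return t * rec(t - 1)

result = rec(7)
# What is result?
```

rec(7) = 7 * 6 * 5 * 4 * 3 * 2 * 1 = 5040

Answer: 5040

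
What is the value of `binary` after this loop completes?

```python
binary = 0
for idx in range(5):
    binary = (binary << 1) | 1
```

Build 5 consecutive 1-bits: 0b11111
`binary` takes the values: 0 → 1 → 3 → 7 → 15 → 31

Answer: 31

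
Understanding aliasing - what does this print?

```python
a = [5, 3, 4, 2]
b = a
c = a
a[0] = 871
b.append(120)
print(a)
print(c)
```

Key concept: multiple aliases.
Step by step:
`a = [5, 3, 4, 2]` → a = [5, 3, 4, 2]
`b = a` → b = [5, 3, 4, 2] (same object as a)
`c = a` → c = [5, 3, 4, 2] (same object as a, b)
`a[0] = 871` → a = [871, 3, 4, 2] (same object as b, c); b = [871, 3, 4, 2] (same object as a, c); c = [871, 3, 4, 2] (same object as a, b)
`b.append(120)` → a = [871, 3, 4, 2, 120] (same object as b, c); b = [871, 3, 4, 2, 120] (same object as a, c); c = [871, 3, 4, 2, 120] (same object as a, b)
`print(a)` → prints [871, 3, 4, 2, 120]
`print(c)` → prints [871, 3, 4, 2, 120]

Answer:
[871, 3, 4, 2, 120]
[871, 3, 4, 2, 120]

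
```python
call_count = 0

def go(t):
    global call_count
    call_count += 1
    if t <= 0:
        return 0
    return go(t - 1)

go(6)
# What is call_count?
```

Linear recursion stepping by 1: 7 calls from t=6 down to ≤0.

Answer: 7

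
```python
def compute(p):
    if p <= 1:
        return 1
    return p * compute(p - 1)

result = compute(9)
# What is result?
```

compute(9) = 9 * 8 * 7 * 6 * 5 * 4 * 3 * 2 * 1 = 362880

Answer: 362880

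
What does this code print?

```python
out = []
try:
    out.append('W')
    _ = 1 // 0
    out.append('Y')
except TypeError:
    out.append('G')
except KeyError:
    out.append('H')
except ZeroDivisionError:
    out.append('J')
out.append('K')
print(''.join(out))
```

Execution trace: 'W' (try body) → 'J' (except ZeroDivisionError) → 'K' (after the try/except). Output: WJK

Answer: WJK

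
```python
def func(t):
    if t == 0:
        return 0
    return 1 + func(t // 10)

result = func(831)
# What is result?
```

Count of digits of 831: 3

Answer: 3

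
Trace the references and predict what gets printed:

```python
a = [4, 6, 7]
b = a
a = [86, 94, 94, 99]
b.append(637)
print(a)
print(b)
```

Key concept: rebinding vs mutation: a is rebound to a new list, b still points at the original.
Step by step:
`a = [4, 6, 7]` → a = [4, 6, 7]
`b = a` → b = [4, 6, 7] (same object as a)
`a = [86, 94, 94, 99]` → a = [86, 94, 94, 99]
`b.append(637)` → b = [4, 6, 7, 637]
`print(a)` → prints [86, 94, 94, 99]
`print(b)` → prints [4, 6, 7, 637]

Answer:
[86, 94, 94, 99]
[4, 6, 7, 637]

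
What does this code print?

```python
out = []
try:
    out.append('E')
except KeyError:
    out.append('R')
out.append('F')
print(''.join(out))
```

Execution trace: 'E' (try body, no exception) → 'F' (after the try/except). Output: EF

Answer: EF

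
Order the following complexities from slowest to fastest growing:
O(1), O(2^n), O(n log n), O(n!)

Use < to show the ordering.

Ordered by growth rate: O(1) < O(n log n) < O(2^n) < O(n!)

Answer: O(1) < O(n log n) < O(2^n) < O(n!)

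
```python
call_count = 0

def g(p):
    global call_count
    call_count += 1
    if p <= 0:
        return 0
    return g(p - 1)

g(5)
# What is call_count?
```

Linear recursion stepping by 1: 6 calls from p=5 down to ≤0.

Answer: 6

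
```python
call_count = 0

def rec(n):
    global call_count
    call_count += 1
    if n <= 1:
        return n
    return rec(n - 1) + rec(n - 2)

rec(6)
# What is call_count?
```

Calls(n) = 1 + Calls(n-1) + Calls(n-2); Calls(0)=Calls(1)=1. For n=6 this gives 25.

Answer: 25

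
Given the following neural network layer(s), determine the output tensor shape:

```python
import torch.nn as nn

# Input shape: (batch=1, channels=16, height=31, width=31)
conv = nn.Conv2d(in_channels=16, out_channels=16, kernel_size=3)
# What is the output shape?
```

Input: (1, 16, 31, 31) -> Output: (1, 16, 29, 29)

Answer: (1, 16, 29, 29)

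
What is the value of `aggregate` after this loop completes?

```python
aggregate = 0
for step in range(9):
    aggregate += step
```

Sum of 0 to 8 = 36
`aggregate` takes the values: 0 → 1 → 3 → 6 → 10 → 15 → 21 → 28 → 36

Answer: 36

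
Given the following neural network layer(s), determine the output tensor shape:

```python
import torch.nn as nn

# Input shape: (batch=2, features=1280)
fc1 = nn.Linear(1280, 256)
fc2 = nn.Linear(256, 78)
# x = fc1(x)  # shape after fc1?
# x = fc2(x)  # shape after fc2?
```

Input: (2, 1280) -> after fc1: (2, 256) -> Output: (2, 78)

Answer: (2, 78)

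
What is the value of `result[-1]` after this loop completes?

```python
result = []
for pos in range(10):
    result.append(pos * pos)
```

Last element of squares 0 to 9
`result` takes the values: [] → [0] → [0, 1] → [0, 1, 4] → [0, 1, 4, 9] → [0, 1, 4, 9, 16] → [0, 1, 4, 9, 16, 25] → [0, 1, 4, 9, 16, 25, 36] → [0, 1, 4, 9, 16, 25, 36, 49] → [0, 1, 4, 9, 16, 25, 36, 49, 64] → [0, 1, 4, 9, 16, 25, 36, 49, 64, 81]
So `result[-1]` = 81

Answer: 81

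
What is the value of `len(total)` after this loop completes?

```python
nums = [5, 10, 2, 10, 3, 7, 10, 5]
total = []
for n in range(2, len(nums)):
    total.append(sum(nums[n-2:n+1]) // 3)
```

Number of 3-element averages
`total` takes the values: [] → [5] → [5, 7] → [5, 7, 5] → [5, 7, 5, 6] → [5, 7, 5, 6, 6] → [5, 7, 5, 6, 6, 7]
So `len(total)` = 6

Answer: 6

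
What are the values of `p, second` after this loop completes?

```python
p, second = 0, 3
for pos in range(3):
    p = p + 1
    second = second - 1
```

p goes 0→3, second goes 3→0
`p, second` takes the values: (0, 3) → (1, 3) → (1, 2) → (2, 2) → (2, 1) → (3, 1) → (3, 0)

Answer: 3, 0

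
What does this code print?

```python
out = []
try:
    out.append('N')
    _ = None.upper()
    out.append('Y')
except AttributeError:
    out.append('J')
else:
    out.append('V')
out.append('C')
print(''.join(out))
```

Execution trace: 'N' (try body) → 'J' (except AttributeError) → 'C' (after the try/except). Output: NJC

Answer: NJC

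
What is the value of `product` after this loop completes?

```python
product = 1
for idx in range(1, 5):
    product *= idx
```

4! = 24
`product` takes the values: 1 → 2 → 6 → 24

Answer: 24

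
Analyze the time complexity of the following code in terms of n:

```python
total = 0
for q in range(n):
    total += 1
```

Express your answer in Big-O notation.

Each loop level contributes: n. Multiplying the contributions gives O(n).

Answer: O(n)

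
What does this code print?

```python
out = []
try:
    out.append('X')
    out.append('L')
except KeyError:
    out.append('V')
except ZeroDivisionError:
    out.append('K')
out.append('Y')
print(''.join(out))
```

Execution trace: 'X' (try body) → 'L' (try body, no exception) → 'Y' (after the try/except). Output: XLY

Answer: XLY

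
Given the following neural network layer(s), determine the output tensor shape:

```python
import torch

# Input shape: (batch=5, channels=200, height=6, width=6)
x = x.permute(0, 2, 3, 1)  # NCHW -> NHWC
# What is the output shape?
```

Input: (5, 200, 6, 6) -> Output: (5, 6, 6, 200)

Answer: (5, 6, 6, 200)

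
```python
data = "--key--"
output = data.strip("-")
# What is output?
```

Trace:
`data = "--key--"` → data = '--key--'
`output = data.strip("-")` → output = 'key'
So output = 'key'

Answer: 'key'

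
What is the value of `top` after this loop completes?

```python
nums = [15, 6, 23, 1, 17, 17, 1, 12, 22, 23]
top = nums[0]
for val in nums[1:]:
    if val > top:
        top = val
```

Maximum of [15, 6, 23, 1, 17, 17, 1, 12, 22, 23]
`top` takes the values: 15 → 23

Answer: 23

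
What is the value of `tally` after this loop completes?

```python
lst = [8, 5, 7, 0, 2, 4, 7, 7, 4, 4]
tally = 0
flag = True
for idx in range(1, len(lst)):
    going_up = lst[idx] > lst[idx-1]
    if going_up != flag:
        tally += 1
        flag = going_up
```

Count direction changes in [8, 5, 7, 0, 2, 4, 7, 7, 4, 4]
`tally` takes the values: 0 → 1 → 2 → 3 → 4 → 5

Answer: 5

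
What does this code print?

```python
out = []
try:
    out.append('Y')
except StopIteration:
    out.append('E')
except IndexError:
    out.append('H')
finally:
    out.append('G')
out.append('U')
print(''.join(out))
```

Execution trace: 'Y' (try body, no exception) → 'G' (finally) → 'U' (after the try/except). Output: YGU

Answer: YGU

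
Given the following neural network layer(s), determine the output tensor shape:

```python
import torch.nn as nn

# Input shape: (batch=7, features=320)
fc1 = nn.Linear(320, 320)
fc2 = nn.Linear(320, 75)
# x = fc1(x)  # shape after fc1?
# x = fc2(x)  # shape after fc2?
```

Input: (7, 320) -> after fc1: (7, 320) -> Output: (7, 75)

Answer: (7, 75)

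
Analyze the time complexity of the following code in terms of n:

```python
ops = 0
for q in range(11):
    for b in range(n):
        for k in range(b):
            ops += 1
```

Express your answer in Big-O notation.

Each loop level contributes: 1 × n × n. Multiplying the contributions gives O(n^2).

Answer: O(n^2)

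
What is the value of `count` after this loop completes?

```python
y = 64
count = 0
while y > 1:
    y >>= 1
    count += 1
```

Count right shifts until 1
`count` takes the values: 0 → 1 → 2 → 3 → 4 → 5 → 6

Answer: 6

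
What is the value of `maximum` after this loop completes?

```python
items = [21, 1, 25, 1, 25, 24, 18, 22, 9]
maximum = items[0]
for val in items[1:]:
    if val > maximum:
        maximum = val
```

Maximum of [21, 1, 25, 1, 25, 24, 18, 22, 9]
`maximum` takes the values: 21 → 25

Answer: 25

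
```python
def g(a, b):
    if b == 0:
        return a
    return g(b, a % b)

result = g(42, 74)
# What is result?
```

g(42, 74) -> g(74, 42) -> g(42, 32) -> g(32, 10) -> g(10, 2) -> g(2, 0) -> 2

Answer: 2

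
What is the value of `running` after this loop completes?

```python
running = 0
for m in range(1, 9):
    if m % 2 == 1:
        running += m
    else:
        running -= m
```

Add odd, subtract even
`running` takes the values: 0 → 1 → -1 → 2 → -2 → 3 → -3 → 4 → -4

Answer: -4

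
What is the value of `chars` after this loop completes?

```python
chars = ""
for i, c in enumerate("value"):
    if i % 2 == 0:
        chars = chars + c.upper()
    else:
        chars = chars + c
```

Uppercase even positions in 'value'
`chars` takes the values: "" → "V" → "Va" → "VaL" → "VaLu" → "VaLuE"

Answer: "VaLuE"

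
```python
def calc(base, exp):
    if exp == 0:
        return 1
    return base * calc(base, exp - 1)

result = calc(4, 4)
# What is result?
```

calc(4, 4) = 4 * 4 * 4 * 4 = 256

Answer: 256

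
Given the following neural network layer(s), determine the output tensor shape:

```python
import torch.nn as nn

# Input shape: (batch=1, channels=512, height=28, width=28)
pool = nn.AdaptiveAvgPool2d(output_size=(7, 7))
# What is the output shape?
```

Input: (1, 512, 28, 28) -> Output: (1, 512, 7, 7)

Answer: (1, 512, 7, 7)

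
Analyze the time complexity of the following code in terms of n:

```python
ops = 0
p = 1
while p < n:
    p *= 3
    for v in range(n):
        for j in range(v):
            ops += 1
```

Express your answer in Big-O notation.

Each loop level contributes: log n × n × n. Multiplying the contributions gives O(n^2 log n).

Answer: O(n^2 log n)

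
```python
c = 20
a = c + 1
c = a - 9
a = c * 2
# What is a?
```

Trace:
`c = 20` → c = 20
`a = c + 1` → a = 21
`c = a - 9` → c = 12
`a = c * 2` → a = 24
So a = 24

Answer: 24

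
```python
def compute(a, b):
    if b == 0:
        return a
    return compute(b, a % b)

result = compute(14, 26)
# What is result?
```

compute(14, 26) -> compute(26, 14) -> compute(14, 12) -> compute(12, 2) -> compute(2, 0) -> 2

Answer: 2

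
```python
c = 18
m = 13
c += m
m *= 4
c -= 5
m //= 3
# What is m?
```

Trace:
`c = 18` → c = 18
`m = 13` → m = 13
`c += m` → c = 31
`m *= 4` → m = 52
`c -= 5` → c = 26
`m //= 3` → m = 17
So m = 17

Answer: 17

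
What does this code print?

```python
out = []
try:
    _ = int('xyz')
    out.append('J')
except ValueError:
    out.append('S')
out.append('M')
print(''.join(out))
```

Execution trace: 'S' (except ValueError) → 'M' (after the try/except). Output: SM

Answer: SM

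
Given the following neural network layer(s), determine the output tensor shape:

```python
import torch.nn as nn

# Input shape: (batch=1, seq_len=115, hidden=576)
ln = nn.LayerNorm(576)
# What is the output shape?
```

Input: (1, 115, 576) -> Output: (1, 115, 576)

Answer: (1, 115, 576)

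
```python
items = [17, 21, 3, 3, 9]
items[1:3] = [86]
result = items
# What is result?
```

Trace:
`items = [17, 21, 3, 3, 9]` → items = [17, 21, 3, 3, 9]
`items[1:3] = [86]` → items = [17, 86, 3, 9]
`result = items` → result = [17, 86, 3, 9]
So result = [17, 86, 3, 9]

Answer: [17, 86, 3, 9]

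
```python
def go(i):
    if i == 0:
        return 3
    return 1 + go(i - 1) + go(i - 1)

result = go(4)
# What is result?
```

go(i) = 1 + 2·go(i-1), go(0)=3. Closed form: (3+1)·2^4 - 1 = 63.

Answer: 63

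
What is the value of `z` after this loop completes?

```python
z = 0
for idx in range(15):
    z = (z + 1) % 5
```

Increment mod 5, 15 times = 0
`z` takes the values: 0 → 1 → 2 → 3 → 4 → 0 → 1 → 2 → 3 → 4 → 0 → 1 → 2 → 3 → 4 → 0

Answer: 0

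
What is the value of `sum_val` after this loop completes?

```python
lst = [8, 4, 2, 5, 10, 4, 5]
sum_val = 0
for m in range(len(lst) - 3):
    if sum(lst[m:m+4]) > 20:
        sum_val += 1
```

Count windows with sum > 20
`sum_val` takes the values: 0 → 1 → 2 → 3

Answer: 3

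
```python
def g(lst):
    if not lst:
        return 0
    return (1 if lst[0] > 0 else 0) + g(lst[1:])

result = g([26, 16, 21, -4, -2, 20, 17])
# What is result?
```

Count of positive elements in [26, 16, 21, -4, -2, 20, 17] = 5

Answer: 5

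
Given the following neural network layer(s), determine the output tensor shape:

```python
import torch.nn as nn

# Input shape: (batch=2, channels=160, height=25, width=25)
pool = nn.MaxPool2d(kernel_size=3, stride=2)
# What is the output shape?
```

Input: (2, 160, 25, 25) -> Output: (2, 160, 12, 12)

Answer: (2, 160, 12, 12)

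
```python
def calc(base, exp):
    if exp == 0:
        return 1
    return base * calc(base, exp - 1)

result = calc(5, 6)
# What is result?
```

calc(5, 6) = 5 * 5 * 5 * 5 * 5 * 5 = 15625

Answer: 15625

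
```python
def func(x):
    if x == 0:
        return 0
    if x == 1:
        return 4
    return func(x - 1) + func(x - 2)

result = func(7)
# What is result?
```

Build up from base cases: func(0)=0, func(1)=4, func(2)=4, func(3)=8, func(4)=12, func(5)=20, func(6)=32, ..., func(7)=52

Answer: 52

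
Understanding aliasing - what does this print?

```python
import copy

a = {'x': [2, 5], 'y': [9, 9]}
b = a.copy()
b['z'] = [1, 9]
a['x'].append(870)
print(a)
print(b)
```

Key concept: shallow copy of dict with mutable values.
Step by step:
`a = {'x': [2, 5], 'y': [9, 9]}` → a = {'x': [2, 5], 'y': [9, 9]}
`b = a.copy()` → b = {'x': [2, 5], 'y': [9, 9]}
`b['z'] = [1, 9]` → b = {'x': [2, 5], 'y': [9, 9], 'z': [1, 9]}
`a['x'].append(870)` → a = {'x': [2, 5, 870], 'y': [9, 9]}; b = {'x': [2, 5, 870], 'y': [9, 9], 'z': [1, 9]}
`print(a)` → prints {'x': [2, 5, 870], 'y': [9, 9]}
`print(b)` → prints {'x': [2, 5, 870], 'y': [9, 9], 'z': [1, 9]}

Answer:
{'x': [2, 5, 870], 'y': [9, 9]}
{'x': [2, 5, 870], 'y': [9, 9], 'z': [1, 9]}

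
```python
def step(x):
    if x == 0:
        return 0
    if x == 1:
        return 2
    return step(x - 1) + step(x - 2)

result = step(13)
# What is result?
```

Build up from base cases: step(0)=0, step(1)=2, step(2)=2, step(3)=4, step(4)=6, step(5)=10, step(6)=16, ..., step(13)=466

Answer: 466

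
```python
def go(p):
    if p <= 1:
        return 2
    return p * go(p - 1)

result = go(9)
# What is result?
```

go(9) = 9 * 8 * 7 * 6 * 5 * 4 * 3 * 2 * 2 = 725760

Answer: 725760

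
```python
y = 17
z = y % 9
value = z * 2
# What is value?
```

Trace:
`y = 17` → y = 17
`z = y % 9` → z = 8
`value = z * 2` → value = 16
So value = 16

Answer: 16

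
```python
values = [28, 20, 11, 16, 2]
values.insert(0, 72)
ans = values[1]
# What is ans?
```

Trace:
`values = [28, 20, 11, 16, 2]` → values = [28, 20, 11, 16, 2]
`values.insert(0, 72)` → values = [72, 28, 20, 11, 16, 2]
`ans = values[1]` → ans = 28
So ans = 28

Answer: 28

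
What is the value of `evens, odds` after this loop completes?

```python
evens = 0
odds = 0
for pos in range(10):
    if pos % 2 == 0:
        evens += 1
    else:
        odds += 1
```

Count evens and odds in range(10)
`evens, odds` takes the values: (0, 0) → (1, 0) → (1, 1) → (2, 1) → (2, 2) → (3, 2) → (3, 3) → (4, 3) → (4, 4) → (5, 4) → (5, 5)

Answer: 5, 5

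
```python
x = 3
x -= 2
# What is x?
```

Trace:
`x = 3` → x = 3
`x -= 2` → x = 1
So x = 1

Answer: 1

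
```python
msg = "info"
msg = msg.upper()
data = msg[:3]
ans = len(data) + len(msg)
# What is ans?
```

Trace:
`msg = "info"` → msg = 'info'
`msg = msg.upper()` → msg = 'INFO'
`data = msg[:3]` → data = 'INF'
`ans = len(data) + len(msg)` → ans = 7
So ans = 7

Answer: 7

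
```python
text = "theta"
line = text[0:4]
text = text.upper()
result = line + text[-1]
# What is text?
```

Trace:
`text = "theta"` → text = 'theta'
`line = text[0:4]` → line = 'thet'
`text = text.upper()` → text = 'THETA'
`result = line + text[-1]` → result = 'thetA'
So text = 'THETA'

Answer: 'THETA'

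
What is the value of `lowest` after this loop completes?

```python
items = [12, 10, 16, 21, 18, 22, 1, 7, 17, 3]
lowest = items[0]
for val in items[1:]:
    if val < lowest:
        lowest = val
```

Minimum of [12, 10, 16, 21, 18, 22, 1, 7, 17, 3]
`lowest` takes the values: 12 → 10 → 1

Answer: 1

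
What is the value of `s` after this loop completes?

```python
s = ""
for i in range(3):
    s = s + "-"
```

Repeat '-' 3 times
`s` takes the values: "" → "-" → "--" → "---"

Answer: "---"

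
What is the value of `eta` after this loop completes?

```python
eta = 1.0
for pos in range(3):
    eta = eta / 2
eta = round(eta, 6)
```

Halving LR 3 times: 1 / 2^3
`eta` takes the values: 1.0 → 0.5 → 0.25 → 0.125

Answer: 0.125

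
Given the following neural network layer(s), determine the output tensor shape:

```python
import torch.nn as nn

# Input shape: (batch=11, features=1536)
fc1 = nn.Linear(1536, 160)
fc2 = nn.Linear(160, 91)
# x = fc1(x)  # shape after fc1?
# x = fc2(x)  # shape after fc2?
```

Input: (11, 1536) -> after fc1: (11, 160) -> Output: (11, 91)

Answer: (11, 91)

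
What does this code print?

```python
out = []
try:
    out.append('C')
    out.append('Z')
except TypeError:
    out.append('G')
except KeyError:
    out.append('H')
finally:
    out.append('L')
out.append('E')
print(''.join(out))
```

Execution trace: 'C' (try body) → 'Z' (try body, no exception) → 'L' (finally) → 'E' (after the try/except). Output: CZLE

Answer: CZLE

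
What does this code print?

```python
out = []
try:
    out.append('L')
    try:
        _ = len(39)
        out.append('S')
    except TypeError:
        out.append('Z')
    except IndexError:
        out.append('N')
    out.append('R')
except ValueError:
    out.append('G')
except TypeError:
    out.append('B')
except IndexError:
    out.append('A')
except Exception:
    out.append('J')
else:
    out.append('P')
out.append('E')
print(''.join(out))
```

Execution trace: 'L' (try body) → 'Z' (inner except TypeError) → 'R' (try body, no exception) → 'P' (else) → 'E' (after the try/except). Output: LZRPE

Answer: LZRPE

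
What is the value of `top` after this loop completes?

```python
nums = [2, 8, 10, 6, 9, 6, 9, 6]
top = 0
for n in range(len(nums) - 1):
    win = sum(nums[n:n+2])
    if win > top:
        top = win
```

Max sum of 2-element window in [2, 8, 10, 6, 9, 6, 9, 6]
`top` takes the values: 0 → 10 → 18

Answer: 18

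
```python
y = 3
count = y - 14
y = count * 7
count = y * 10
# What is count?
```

Trace:
`y = 3` → y = 3
`count = y - 14` → count = -11
`y = count * 7` → y = -77
`count = y * 10` → count = -770
So count = -770

Answer: -770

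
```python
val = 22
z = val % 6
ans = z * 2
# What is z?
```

Trace:
`val = 22` → val = 22
`z = val % 6` → z = 4
`ans = z * 2` → ans = 8
So z = 4

Answer: 4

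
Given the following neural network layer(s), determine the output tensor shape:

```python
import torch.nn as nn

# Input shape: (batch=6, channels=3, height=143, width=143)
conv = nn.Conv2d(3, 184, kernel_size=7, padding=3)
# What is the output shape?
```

Input: (6, 3, 143, 143) -> Output: (6, 184, 143, 143)

Answer: (6, 184, 143, 143)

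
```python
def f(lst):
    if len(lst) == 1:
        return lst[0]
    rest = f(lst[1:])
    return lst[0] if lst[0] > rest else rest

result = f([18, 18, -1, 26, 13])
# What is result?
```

Recursive max over [18, 18, -1, 26, 13] = 26

Answer: 26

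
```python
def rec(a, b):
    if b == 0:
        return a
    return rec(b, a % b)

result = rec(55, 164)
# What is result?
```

rec(55, 164) -> rec(164, 55) -> rec(55, 54) -> rec(54, 1) -> rec(1, 0) -> 1

Answer: 1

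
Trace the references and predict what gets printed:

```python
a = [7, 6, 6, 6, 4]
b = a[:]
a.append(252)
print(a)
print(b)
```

Key concept: slice [:] creates copy.
Step by step:
`a = [7, 6, 6, 6, 4]` → a = [7, 6, 6, 6, 4]
`b = a[:]` → b = [7, 6, 6, 6, 4]
`a.append(252)` → a = [7, 6, 6, 6, 4, 252]
`print(a)` → prints [7, 6, 6, 6, 4, 252]
`print(b)` → prints [7, 6, 6, 6, 4]

Answer:
[7, 6, 6, 6, 4, 252]
[7, 6, 6, 6, 4]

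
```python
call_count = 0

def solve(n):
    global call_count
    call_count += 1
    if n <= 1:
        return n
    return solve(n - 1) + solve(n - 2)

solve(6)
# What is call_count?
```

Calls(n) = 1 + Calls(n-1) + Calls(n-2); Calls(0)=Calls(1)=1. For n=6 this gives 25.

Answer: 25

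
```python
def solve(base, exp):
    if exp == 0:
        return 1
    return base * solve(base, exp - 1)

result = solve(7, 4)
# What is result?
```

solve(7, 4) = 7 * 7 * 7 * 7 = 2401

Answer: 2401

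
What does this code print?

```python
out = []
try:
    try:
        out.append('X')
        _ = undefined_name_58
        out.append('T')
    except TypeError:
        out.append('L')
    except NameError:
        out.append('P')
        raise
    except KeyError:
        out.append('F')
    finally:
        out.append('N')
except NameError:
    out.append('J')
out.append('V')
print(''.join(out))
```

Execution trace: 'X' (inner try body) → 'P' (inner except NameError) → 'N' (inner finally) → 'J' (outer except NameError) → 'V' (after the try/except). Output: XPNJV

Answer: XPNJV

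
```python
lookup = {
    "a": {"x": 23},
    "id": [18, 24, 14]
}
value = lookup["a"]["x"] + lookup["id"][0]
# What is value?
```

Trace:
`lookup = { ...` → lookup = {'a': {'x': 23}, 'id': [18, 24, 14]}
`value = lookup["a"]["x"] + lookup["id"][0]` → value = 41
So value = 41

Answer: 41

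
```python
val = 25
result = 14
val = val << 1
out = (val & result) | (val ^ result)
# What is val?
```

Trace:
`val = 25` → val = 25
`result = 14` → result = 14
`val = val << 1` → val = 50
`out = (val & result) | (val ^ result)` → out = 62
So val = 50

Answer: 50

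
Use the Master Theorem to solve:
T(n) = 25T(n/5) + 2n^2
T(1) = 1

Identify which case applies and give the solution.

a=25, b=5, f(n)=2n^2. log_5(25) = 2. Since c=2 = 2, Case 2 applies: T(n) = Θ(n^log_b(a) · log n) = O(n^2 log n).

Answer: O(n^2 log n) - Case 2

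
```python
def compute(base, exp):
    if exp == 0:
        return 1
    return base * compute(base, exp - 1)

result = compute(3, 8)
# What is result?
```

compute(3, 8) = 3 * 3 * 3 * 3 * 3 * 3 * 3 * 3 = 6561

Answer: 6561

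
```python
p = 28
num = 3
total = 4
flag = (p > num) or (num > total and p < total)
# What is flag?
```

Trace:
`p = 28` → p = 28
`num = 3` → num = 3
`total = 4` → total = 4
`flag = (p > num) or (num > total and p < total)` → flag = True
So flag = True

Answer: True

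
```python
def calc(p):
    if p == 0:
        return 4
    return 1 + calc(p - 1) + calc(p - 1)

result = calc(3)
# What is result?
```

calc(p) = 1 + 2·calc(p-1), calc(0)=4. Closed form: (4+1)·2^3 - 1 = 39.

Answer: 39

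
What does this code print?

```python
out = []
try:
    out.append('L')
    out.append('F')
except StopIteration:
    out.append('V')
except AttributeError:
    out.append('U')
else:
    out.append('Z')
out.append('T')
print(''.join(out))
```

Execution trace: 'L' (try body) → 'F' (try body, no exception) → 'Z' (else) → 'T' (after the try/except). Output: LFZT

Answer: LFZT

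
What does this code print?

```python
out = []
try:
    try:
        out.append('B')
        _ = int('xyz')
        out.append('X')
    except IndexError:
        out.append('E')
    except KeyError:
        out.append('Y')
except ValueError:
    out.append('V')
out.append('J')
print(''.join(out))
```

Execution trace: 'B' (try body) → 'V' (outer except ValueError) → 'J' (after the try/except). Output: BVJ

Answer: BVJ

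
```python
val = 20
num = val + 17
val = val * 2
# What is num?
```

Trace:
`val = 20` → val = 20
`num = val + 17` → num = 37
`val = val * 2` → val = 40
So num = 37

Answer: 37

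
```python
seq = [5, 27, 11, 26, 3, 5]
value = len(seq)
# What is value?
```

Trace:
`seq = [5, 27, 11, 26, 3, 5]` → seq = [5, 27, 11, 26, 3, 5]
`value = len(seq)` → value = 6
So value = 6

Answer: 6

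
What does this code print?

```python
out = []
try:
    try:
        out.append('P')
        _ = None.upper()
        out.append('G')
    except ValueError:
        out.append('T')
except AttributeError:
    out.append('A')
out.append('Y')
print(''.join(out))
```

Execution trace: 'P' (try body) → 'A' (outer except AttributeError) → 'Y' (after the try/except). Output: PAY

Answer: PAY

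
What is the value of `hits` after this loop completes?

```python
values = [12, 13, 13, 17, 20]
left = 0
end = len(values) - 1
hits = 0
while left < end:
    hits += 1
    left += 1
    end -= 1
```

Iterations until pointers meet (list length 5)
`hits` takes the values: 0 → 1 → 2

Answer: 2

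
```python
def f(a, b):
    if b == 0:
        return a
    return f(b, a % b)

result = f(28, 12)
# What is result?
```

f(28, 12) -> f(12, 4) -> f(4, 0) -> 4

Answer: 4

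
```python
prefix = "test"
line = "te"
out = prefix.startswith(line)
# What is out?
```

Trace:
`prefix = "test"` → prefix = 'test'
`line = "te"` → line = 'te'
`out = prefix.startswith(line)` → out = True
So out = True

Answer: True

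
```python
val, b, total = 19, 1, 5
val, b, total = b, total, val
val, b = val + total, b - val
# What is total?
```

Trace:
`val, b, total = 19, 1, 5` → val = 19; b = 1; total = 5
`val, b, total = b, total, val` → val = 1; b = 5; total = 19
`val, b = val + total, b - val` → val = 20; b = 4
So total = 19

Answer: 19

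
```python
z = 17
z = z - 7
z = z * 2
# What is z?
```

Trace:
`z = 17` → z = 17
`z = z - 7` → z = 10
`z = z * 2` → z = 20
So z = 20

Answer: 20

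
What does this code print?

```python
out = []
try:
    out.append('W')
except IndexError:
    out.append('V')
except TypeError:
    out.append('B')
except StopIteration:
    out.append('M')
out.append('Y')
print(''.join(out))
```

Execution trace: 'W' (try body, no exception) → 'Y' (after the try/except). Output: WY

Answer: WY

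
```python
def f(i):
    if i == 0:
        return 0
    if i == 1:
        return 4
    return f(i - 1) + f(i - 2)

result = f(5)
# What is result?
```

Build up from base cases: f(0)=0, f(1)=4, f(2)=4, f(3)=8, f(4)=12, f(5)=20

Answer: 20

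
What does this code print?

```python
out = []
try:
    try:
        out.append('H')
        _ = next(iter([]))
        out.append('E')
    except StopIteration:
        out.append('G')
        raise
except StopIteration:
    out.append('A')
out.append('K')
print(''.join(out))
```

Execution trace: 'H' (inner try body) → 'G' (inner except StopIteration) → 'A' (outer except StopIteration) → 'K' (after the try/except). Output: HGAK

Answer: HGAK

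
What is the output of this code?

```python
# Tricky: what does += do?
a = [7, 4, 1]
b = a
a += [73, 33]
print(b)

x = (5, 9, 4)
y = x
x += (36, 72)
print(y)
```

Key concept: += behavior differs for mutable vs immutable.
Step by step:
`a = [7, 4, 1]` → a = [7, 4, 1]
`b = a` → b = [7, 4, 1] (same object as a)
`a += [73, 33]` → a = [7, 4, 1, 73, 33] (same object as b); b = [7, 4, 1, 73, 33] (same object as a)
`print(b)` → prints [7, 4, 1, 73, 33]
`x = (5, 9, 4)` → x = (5, 9, 4)
`y = x` → y = (5, 9, 4)
`x += (36, 72)` → x = (5, 9, 4, 36, 72)
`print(y)` → prints (5, 9, 4)

Answer:
[7, 4, 1, 73, 33]
(5, 9, 4)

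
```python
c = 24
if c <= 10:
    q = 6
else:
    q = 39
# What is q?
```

Trace:
`c = 24` → c = 24
`if c <= 10: ...` → c <= 10 is False, take else branch → q = 39
So q = 39

Answer: 39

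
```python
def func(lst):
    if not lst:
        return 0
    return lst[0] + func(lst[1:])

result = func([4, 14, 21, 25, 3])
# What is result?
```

4 + 14 + 21 + 25 + 3 + 0 = 67

Answer: 67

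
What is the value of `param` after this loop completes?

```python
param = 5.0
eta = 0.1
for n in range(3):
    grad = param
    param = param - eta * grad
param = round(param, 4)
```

Gradient descent: w = 5.0 * (1 - 0.1)^3
`param` takes the values: 5.0 → 4.5 → 4.05 → 3.645

Answer: 3.645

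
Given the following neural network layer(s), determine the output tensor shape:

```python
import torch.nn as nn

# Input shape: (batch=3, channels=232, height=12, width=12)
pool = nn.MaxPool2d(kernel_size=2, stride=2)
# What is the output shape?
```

Input: (3, 232, 12, 12) -> Output: (3, 232, 6, 6)

Answer: (3, 232, 6, 6)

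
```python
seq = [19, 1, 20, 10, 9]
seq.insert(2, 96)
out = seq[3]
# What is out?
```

Trace:
`seq = [19, 1, 20, 10, 9]` → seq = [19, 1, 20, 10, 9]
`seq.insert(2, 96)` → seq = [19, 1, 96, 20, 10, 9]
`out = seq[3]` → out = 20
So out = 20

Answer: 20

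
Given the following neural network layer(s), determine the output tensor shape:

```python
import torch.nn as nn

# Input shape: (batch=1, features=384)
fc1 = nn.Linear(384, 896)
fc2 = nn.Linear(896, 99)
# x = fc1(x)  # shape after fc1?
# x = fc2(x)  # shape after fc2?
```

Input: (1, 384) -> after fc1: (1, 896) -> Output: (1, 99)

Answer: (1, 99)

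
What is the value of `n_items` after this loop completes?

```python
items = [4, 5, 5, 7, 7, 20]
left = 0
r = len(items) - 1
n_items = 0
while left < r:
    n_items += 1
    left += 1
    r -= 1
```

Iterations until pointers meet (list length 6)
`n_items` takes the values: 0 → 1 → 2 → 3

Answer: 3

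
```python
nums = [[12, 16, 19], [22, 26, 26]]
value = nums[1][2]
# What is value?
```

Trace:
`nums = [[12, 16, 19], [22, 26, 26]]` → nums = [[12, 16, 19], [22, 26, 26]]
`value = nums[1][2]` → value = 26
So value = 26

Answer: 26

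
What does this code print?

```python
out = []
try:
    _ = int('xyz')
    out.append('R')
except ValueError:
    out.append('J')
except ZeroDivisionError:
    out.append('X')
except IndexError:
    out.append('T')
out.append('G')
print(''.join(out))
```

Execution trace: 'J' (except ValueError) → 'G' (after the try/except). Output: JG

Answer: JG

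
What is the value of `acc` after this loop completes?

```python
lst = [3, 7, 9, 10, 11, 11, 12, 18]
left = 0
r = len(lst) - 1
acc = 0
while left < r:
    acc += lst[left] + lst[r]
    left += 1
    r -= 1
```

Sum of pairs from ends
`acc` takes the values: 0 → 21 → 40 → 60 → 81

Answer: 81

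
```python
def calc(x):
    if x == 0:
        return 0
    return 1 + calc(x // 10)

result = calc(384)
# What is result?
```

Count of digits of 384: 3

Answer: 3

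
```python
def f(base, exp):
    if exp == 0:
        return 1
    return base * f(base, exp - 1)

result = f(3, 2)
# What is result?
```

f(3, 2) = 3 * 3 = 9

Answer: 9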